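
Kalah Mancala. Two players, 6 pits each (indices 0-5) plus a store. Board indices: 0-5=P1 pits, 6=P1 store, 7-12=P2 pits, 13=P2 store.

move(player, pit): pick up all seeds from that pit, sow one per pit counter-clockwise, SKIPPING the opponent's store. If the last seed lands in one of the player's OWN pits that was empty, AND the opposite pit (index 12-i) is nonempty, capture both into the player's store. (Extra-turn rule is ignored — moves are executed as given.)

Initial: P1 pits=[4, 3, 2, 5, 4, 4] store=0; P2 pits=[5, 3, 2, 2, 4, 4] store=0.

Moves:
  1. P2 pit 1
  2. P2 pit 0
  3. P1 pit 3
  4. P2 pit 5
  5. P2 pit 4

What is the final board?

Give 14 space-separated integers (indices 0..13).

Move 1: P2 pit1 -> P1=[4,3,2,5,4,4](0) P2=[5,0,3,3,5,4](0)
Move 2: P2 pit0 -> P1=[4,3,2,5,4,4](0) P2=[0,1,4,4,6,5](0)
Move 3: P1 pit3 -> P1=[4,3,2,0,5,5](1) P2=[1,2,4,4,6,5](0)
Move 4: P2 pit5 -> P1=[5,4,3,1,5,5](1) P2=[1,2,4,4,6,0](1)
Move 5: P2 pit4 -> P1=[6,5,4,2,5,5](1) P2=[1,2,4,4,0,1](2)

Answer: 6 5 4 2 5 5 1 1 2 4 4 0 1 2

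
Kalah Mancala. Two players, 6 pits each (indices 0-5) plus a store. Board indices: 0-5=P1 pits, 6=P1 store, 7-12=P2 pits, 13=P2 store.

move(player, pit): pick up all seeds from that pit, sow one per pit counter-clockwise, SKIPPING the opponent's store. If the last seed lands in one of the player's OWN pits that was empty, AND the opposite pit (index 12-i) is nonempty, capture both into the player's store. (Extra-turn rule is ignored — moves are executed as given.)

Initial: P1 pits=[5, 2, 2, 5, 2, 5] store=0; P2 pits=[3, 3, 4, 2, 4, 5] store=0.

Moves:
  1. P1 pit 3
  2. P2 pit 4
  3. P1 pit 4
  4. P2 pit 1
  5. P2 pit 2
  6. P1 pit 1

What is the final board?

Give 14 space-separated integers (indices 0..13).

Answer: 7 0 3 1 1 7 2 5 0 0 4 2 8 2

Derivation:
Move 1: P1 pit3 -> P1=[5,2,2,0,3,6](1) P2=[4,4,4,2,4,5](0)
Move 2: P2 pit4 -> P1=[6,3,2,0,3,6](1) P2=[4,4,4,2,0,6](1)
Move 3: P1 pit4 -> P1=[6,3,2,0,0,7](2) P2=[5,4,4,2,0,6](1)
Move 4: P2 pit1 -> P1=[6,3,2,0,0,7](2) P2=[5,0,5,3,1,7](1)
Move 5: P2 pit2 -> P1=[7,3,2,0,0,7](2) P2=[5,0,0,4,2,8](2)
Move 6: P1 pit1 -> P1=[7,0,3,1,1,7](2) P2=[5,0,0,4,2,8](2)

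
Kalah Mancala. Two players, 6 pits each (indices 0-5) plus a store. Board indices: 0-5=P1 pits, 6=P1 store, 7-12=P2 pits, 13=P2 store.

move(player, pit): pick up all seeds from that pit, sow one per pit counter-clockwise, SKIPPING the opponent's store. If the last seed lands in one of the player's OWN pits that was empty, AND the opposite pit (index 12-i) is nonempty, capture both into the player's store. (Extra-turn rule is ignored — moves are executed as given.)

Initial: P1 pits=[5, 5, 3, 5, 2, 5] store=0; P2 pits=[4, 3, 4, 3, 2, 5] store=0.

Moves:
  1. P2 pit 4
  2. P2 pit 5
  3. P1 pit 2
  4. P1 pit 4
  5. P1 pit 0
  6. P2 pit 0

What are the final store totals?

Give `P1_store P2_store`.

Move 1: P2 pit4 -> P1=[5,5,3,5,2,5](0) P2=[4,3,4,3,0,6](1)
Move 2: P2 pit5 -> P1=[6,6,4,6,3,5](0) P2=[4,3,4,3,0,0](2)
Move 3: P1 pit2 -> P1=[6,6,0,7,4,6](1) P2=[4,3,4,3,0,0](2)
Move 4: P1 pit4 -> P1=[6,6,0,7,0,7](2) P2=[5,4,4,3,0,0](2)
Move 5: P1 pit0 -> P1=[0,7,1,8,1,8](3) P2=[5,4,4,3,0,0](2)
Move 6: P2 pit0 -> P1=[0,7,1,8,1,8](3) P2=[0,5,5,4,1,1](2)

Answer: 3 2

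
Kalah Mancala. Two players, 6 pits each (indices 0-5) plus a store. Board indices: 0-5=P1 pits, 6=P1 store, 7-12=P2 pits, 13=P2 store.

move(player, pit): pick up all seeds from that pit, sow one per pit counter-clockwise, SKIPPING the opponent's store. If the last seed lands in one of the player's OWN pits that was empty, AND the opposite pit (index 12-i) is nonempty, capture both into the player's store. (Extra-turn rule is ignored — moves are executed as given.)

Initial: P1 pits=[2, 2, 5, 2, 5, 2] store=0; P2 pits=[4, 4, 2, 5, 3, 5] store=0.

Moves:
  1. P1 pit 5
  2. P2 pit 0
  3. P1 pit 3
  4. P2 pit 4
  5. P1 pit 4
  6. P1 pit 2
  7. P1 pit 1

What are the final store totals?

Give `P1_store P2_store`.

Move 1: P1 pit5 -> P1=[2,2,5,2,5,0](1) P2=[5,4,2,5,3,5](0)
Move 2: P2 pit0 -> P1=[2,2,5,2,5,0](1) P2=[0,5,3,6,4,6](0)
Move 3: P1 pit3 -> P1=[2,2,5,0,6,1](1) P2=[0,5,3,6,4,6](0)
Move 4: P2 pit4 -> P1=[3,3,5,0,6,1](1) P2=[0,5,3,6,0,7](1)
Move 5: P1 pit4 -> P1=[3,3,5,0,0,2](2) P2=[1,6,4,7,0,7](1)
Move 6: P1 pit2 -> P1=[3,3,0,1,1,3](3) P2=[2,6,4,7,0,7](1)
Move 7: P1 pit1 -> P1=[3,0,1,2,2,3](3) P2=[2,6,4,7,0,7](1)

Answer: 3 1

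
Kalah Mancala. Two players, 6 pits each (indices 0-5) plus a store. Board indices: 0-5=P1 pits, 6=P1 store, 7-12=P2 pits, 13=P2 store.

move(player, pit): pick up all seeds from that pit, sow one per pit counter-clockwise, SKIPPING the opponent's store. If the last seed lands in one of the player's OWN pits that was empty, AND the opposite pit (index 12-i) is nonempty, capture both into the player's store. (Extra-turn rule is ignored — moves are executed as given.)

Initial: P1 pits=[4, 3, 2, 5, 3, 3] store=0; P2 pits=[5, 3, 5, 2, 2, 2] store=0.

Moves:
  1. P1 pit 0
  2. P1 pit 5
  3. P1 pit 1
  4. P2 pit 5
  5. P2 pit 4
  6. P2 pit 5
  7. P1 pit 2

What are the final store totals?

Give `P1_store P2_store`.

Move 1: P1 pit0 -> P1=[0,4,3,6,4,3](0) P2=[5,3,5,2,2,2](0)
Move 2: P1 pit5 -> P1=[0,4,3,6,4,0](1) P2=[6,4,5,2,2,2](0)
Move 3: P1 pit1 -> P1=[0,0,4,7,5,0](8) P2=[0,4,5,2,2,2](0)
Move 4: P2 pit5 -> P1=[1,0,4,7,5,0](8) P2=[0,4,5,2,2,0](1)
Move 5: P2 pit4 -> P1=[1,0,4,7,5,0](8) P2=[0,4,5,2,0,1](2)
Move 6: P2 pit5 -> P1=[1,0,4,7,5,0](8) P2=[0,4,5,2,0,0](3)
Move 7: P1 pit2 -> P1=[1,0,0,8,6,1](9) P2=[0,4,5,2,0,0](3)

Answer: 9 3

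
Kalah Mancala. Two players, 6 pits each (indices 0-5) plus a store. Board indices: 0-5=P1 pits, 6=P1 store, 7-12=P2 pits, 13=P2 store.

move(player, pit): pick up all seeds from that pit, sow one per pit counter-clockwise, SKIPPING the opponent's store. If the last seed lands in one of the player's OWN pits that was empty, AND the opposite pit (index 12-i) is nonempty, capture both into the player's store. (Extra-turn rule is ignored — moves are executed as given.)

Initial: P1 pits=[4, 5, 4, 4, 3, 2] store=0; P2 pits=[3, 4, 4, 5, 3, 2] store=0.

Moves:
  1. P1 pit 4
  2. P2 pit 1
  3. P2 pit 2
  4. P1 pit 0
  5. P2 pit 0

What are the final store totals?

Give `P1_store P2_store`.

Answer: 1 1

Derivation:
Move 1: P1 pit4 -> P1=[4,5,4,4,0,3](1) P2=[4,4,4,5,3,2](0)
Move 2: P2 pit1 -> P1=[4,5,4,4,0,3](1) P2=[4,0,5,6,4,3](0)
Move 3: P2 pit2 -> P1=[5,5,4,4,0,3](1) P2=[4,0,0,7,5,4](1)
Move 4: P1 pit0 -> P1=[0,6,5,5,1,4](1) P2=[4,0,0,7,5,4](1)
Move 5: P2 pit0 -> P1=[0,6,5,5,1,4](1) P2=[0,1,1,8,6,4](1)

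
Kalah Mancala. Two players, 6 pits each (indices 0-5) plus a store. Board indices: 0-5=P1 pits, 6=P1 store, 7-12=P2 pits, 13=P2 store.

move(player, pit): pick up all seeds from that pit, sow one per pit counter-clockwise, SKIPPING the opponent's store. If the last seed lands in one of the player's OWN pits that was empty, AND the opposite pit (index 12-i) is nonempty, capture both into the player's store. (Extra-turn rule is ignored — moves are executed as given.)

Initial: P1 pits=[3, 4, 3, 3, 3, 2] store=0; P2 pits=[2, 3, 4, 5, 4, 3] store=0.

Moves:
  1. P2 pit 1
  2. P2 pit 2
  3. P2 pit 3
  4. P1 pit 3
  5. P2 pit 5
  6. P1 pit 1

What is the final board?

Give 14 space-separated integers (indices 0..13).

Move 1: P2 pit1 -> P1=[3,4,3,3,3,2](0) P2=[2,0,5,6,5,3](0)
Move 2: P2 pit2 -> P1=[4,4,3,3,3,2](0) P2=[2,0,0,7,6,4](1)
Move 3: P2 pit3 -> P1=[5,5,4,4,3,2](0) P2=[2,0,0,0,7,5](2)
Move 4: P1 pit3 -> P1=[5,5,4,0,4,3](1) P2=[3,0,0,0,7,5](2)
Move 5: P2 pit5 -> P1=[6,6,5,1,4,3](1) P2=[3,0,0,0,7,0](3)
Move 6: P1 pit1 -> P1=[6,0,6,2,5,4](2) P2=[4,0,0,0,7,0](3)

Answer: 6 0 6 2 5 4 2 4 0 0 0 7 0 3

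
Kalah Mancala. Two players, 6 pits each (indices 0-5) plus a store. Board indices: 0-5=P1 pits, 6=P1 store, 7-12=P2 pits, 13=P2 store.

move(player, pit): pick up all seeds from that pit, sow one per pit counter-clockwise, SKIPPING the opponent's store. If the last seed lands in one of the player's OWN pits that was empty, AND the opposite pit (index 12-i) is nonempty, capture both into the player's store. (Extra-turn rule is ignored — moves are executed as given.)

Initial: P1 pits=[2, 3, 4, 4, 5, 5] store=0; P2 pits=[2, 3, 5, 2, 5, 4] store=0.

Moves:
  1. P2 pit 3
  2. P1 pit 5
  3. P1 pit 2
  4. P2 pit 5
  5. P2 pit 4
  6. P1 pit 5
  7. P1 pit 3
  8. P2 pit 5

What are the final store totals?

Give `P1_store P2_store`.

Answer: 4 3

Derivation:
Move 1: P2 pit3 -> P1=[2,3,4,4,5,5](0) P2=[2,3,5,0,6,5](0)
Move 2: P1 pit5 -> P1=[2,3,4,4,5,0](1) P2=[3,4,6,1,6,5](0)
Move 3: P1 pit2 -> P1=[2,3,0,5,6,1](2) P2=[3,4,6,1,6,5](0)
Move 4: P2 pit5 -> P1=[3,4,1,6,6,1](2) P2=[3,4,6,1,6,0](1)
Move 5: P2 pit4 -> P1=[4,5,2,7,6,1](2) P2=[3,4,6,1,0,1](2)
Move 6: P1 pit5 -> P1=[4,5,2,7,6,0](3) P2=[3,4,6,1,0,1](2)
Move 7: P1 pit3 -> P1=[4,5,2,0,7,1](4) P2=[4,5,7,2,0,1](2)
Move 8: P2 pit5 -> P1=[4,5,2,0,7,1](4) P2=[4,5,7,2,0,0](3)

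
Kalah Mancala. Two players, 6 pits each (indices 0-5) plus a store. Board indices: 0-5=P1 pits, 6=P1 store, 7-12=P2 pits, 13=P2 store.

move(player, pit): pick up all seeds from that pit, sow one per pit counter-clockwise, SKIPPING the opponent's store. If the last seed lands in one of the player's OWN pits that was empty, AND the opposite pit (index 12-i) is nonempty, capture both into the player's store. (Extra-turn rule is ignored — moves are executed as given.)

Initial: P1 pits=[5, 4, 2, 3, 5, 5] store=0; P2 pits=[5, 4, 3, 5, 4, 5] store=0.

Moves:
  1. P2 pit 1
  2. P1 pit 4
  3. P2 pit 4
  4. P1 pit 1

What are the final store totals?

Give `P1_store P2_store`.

Answer: 2 1

Derivation:
Move 1: P2 pit1 -> P1=[5,4,2,3,5,5](0) P2=[5,0,4,6,5,6](0)
Move 2: P1 pit4 -> P1=[5,4,2,3,0,6](1) P2=[6,1,5,6,5,6](0)
Move 3: P2 pit4 -> P1=[6,5,3,3,0,6](1) P2=[6,1,5,6,0,7](1)
Move 4: P1 pit1 -> P1=[6,0,4,4,1,7](2) P2=[6,1,5,6,0,7](1)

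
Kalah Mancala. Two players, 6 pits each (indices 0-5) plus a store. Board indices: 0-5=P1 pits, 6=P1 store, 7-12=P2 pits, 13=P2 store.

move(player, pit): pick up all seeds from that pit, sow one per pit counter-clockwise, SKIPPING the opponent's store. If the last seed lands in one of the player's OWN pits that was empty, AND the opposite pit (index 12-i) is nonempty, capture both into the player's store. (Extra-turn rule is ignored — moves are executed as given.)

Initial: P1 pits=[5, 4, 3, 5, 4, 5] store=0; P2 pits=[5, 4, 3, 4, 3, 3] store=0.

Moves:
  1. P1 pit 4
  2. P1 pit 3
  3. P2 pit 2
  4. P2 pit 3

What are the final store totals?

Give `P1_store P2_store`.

Answer: 2 1

Derivation:
Move 1: P1 pit4 -> P1=[5,4,3,5,0,6](1) P2=[6,5,3,4,3,3](0)
Move 2: P1 pit3 -> P1=[5,4,3,0,1,7](2) P2=[7,6,3,4,3,3](0)
Move 3: P2 pit2 -> P1=[5,4,3,0,1,7](2) P2=[7,6,0,5,4,4](0)
Move 4: P2 pit3 -> P1=[6,5,3,0,1,7](2) P2=[7,6,0,0,5,5](1)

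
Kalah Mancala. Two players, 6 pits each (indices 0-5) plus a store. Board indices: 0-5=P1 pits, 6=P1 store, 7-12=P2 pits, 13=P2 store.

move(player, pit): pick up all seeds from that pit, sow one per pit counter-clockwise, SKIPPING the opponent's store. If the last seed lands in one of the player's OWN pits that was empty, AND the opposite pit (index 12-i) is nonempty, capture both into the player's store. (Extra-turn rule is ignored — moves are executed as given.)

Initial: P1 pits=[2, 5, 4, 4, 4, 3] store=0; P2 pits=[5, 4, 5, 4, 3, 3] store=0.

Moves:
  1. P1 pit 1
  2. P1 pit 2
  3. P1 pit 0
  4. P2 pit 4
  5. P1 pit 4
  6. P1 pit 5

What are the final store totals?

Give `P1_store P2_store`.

Answer: 9 1

Derivation:
Move 1: P1 pit1 -> P1=[2,0,5,5,5,4](1) P2=[5,4,5,4,3,3](0)
Move 2: P1 pit2 -> P1=[2,0,0,6,6,5](2) P2=[6,4,5,4,3,3](0)
Move 3: P1 pit0 -> P1=[0,1,0,6,6,5](7) P2=[6,4,5,0,3,3](0)
Move 4: P2 pit4 -> P1=[1,1,0,6,6,5](7) P2=[6,4,5,0,0,4](1)
Move 5: P1 pit4 -> P1=[1,1,0,6,0,6](8) P2=[7,5,6,1,0,4](1)
Move 6: P1 pit5 -> P1=[1,1,0,6,0,0](9) P2=[8,6,7,2,1,4](1)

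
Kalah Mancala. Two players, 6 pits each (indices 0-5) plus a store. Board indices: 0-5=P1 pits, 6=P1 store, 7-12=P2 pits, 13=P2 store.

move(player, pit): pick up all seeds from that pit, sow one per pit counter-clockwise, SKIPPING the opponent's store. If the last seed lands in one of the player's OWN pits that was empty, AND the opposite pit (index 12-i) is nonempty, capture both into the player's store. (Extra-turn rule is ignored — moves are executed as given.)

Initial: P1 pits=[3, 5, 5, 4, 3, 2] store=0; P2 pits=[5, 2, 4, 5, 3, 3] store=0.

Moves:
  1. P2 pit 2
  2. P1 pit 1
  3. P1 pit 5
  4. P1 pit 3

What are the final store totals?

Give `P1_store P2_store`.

Answer: 3 1

Derivation:
Move 1: P2 pit2 -> P1=[3,5,5,4,3,2](0) P2=[5,2,0,6,4,4](1)
Move 2: P1 pit1 -> P1=[3,0,6,5,4,3](1) P2=[5,2,0,6,4,4](1)
Move 3: P1 pit5 -> P1=[3,0,6,5,4,0](2) P2=[6,3,0,6,4,4](1)
Move 4: P1 pit3 -> P1=[3,0,6,0,5,1](3) P2=[7,4,0,6,4,4](1)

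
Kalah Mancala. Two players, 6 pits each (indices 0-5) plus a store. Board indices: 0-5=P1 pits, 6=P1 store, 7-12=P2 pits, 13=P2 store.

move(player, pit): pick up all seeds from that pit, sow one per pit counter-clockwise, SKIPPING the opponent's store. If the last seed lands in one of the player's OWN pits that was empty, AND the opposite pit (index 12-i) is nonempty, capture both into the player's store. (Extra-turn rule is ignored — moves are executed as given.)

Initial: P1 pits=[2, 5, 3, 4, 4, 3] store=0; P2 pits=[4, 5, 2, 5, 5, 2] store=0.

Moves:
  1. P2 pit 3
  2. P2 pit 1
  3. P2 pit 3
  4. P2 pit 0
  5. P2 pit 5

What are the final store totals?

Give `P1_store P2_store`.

Answer: 0 3

Derivation:
Move 1: P2 pit3 -> P1=[3,6,3,4,4,3](0) P2=[4,5,2,0,6,3](1)
Move 2: P2 pit1 -> P1=[3,6,3,4,4,3](0) P2=[4,0,3,1,7,4](2)
Move 3: P2 pit3 -> P1=[3,6,3,4,4,3](0) P2=[4,0,3,0,8,4](2)
Move 4: P2 pit0 -> P1=[3,6,3,4,4,3](0) P2=[0,1,4,1,9,4](2)
Move 5: P2 pit5 -> P1=[4,7,4,4,4,3](0) P2=[0,1,4,1,9,0](3)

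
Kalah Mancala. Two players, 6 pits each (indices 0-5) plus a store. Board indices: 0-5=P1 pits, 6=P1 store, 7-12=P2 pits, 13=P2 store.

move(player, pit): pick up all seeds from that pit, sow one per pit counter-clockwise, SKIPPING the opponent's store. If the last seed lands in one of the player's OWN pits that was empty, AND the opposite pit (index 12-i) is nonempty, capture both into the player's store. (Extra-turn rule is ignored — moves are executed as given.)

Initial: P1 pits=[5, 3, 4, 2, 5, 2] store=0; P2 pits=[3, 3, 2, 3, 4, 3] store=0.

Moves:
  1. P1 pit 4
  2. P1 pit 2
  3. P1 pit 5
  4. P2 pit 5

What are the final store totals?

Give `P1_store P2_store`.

Move 1: P1 pit4 -> P1=[5,3,4,2,0,3](1) P2=[4,4,3,3,4,3](0)
Move 2: P1 pit2 -> P1=[5,3,0,3,1,4](2) P2=[4,4,3,3,4,3](0)
Move 3: P1 pit5 -> P1=[5,3,0,3,1,0](3) P2=[5,5,4,3,4,3](0)
Move 4: P2 pit5 -> P1=[6,4,0,3,1,0](3) P2=[5,5,4,3,4,0](1)

Answer: 3 1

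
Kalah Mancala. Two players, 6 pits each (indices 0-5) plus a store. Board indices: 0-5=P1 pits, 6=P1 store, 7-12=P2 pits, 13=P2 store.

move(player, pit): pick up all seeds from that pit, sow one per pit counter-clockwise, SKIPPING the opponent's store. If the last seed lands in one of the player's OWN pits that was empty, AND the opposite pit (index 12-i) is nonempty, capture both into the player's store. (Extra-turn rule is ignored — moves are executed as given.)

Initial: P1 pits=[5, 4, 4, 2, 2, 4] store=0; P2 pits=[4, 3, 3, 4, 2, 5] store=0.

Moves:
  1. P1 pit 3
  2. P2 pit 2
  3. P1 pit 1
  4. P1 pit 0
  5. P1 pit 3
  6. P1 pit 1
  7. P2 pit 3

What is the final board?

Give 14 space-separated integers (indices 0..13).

Answer: 1 1 7 0 6 8 0 4 3 0 0 4 7 1

Derivation:
Move 1: P1 pit3 -> P1=[5,4,4,0,3,5](0) P2=[4,3,3,4,2,5](0)
Move 2: P2 pit2 -> P1=[5,4,4,0,3,5](0) P2=[4,3,0,5,3,6](0)
Move 3: P1 pit1 -> P1=[5,0,5,1,4,6](0) P2=[4,3,0,5,3,6](0)
Move 4: P1 pit0 -> P1=[0,1,6,2,5,7](0) P2=[4,3,0,5,3,6](0)
Move 5: P1 pit3 -> P1=[0,1,6,0,6,8](0) P2=[4,3,0,5,3,6](0)
Move 6: P1 pit1 -> P1=[0,0,7,0,6,8](0) P2=[4,3,0,5,3,6](0)
Move 7: P2 pit3 -> P1=[1,1,7,0,6,8](0) P2=[4,3,0,0,4,7](1)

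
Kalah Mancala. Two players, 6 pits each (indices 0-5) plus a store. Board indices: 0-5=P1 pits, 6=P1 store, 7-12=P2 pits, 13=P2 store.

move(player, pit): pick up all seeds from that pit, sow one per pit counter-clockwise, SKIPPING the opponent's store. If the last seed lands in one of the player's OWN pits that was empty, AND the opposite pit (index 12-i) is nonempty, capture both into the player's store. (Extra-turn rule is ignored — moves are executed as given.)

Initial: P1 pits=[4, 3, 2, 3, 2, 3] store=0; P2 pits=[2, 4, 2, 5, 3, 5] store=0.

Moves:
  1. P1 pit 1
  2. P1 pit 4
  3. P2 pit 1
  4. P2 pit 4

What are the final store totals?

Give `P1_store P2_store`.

Move 1: P1 pit1 -> P1=[4,0,3,4,3,3](0) P2=[2,4,2,5,3,5](0)
Move 2: P1 pit4 -> P1=[4,0,3,4,0,4](1) P2=[3,4,2,5,3,5](0)
Move 3: P2 pit1 -> P1=[4,0,3,4,0,4](1) P2=[3,0,3,6,4,6](0)
Move 4: P2 pit4 -> P1=[5,1,3,4,0,4](1) P2=[3,0,3,6,0,7](1)

Answer: 1 1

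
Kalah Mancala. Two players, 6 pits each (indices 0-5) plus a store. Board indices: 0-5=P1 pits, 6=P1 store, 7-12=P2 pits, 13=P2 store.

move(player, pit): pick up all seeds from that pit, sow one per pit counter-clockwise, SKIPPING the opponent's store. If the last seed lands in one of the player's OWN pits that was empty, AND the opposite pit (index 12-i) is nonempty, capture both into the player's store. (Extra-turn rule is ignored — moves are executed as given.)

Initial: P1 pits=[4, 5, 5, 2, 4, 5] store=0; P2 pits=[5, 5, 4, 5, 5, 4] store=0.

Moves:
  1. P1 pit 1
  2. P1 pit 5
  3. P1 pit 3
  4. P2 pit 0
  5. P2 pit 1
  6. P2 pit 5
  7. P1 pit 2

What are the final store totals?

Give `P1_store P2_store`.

Move 1: P1 pit1 -> P1=[4,0,6,3,5,6](1) P2=[5,5,4,5,5,4](0)
Move 2: P1 pit5 -> P1=[4,0,6,3,5,0](2) P2=[6,6,5,6,6,4](0)
Move 3: P1 pit3 -> P1=[4,0,6,0,6,1](3) P2=[6,6,5,6,6,4](0)
Move 4: P2 pit0 -> P1=[4,0,6,0,6,1](3) P2=[0,7,6,7,7,5](1)
Move 5: P2 pit1 -> P1=[5,1,6,0,6,1](3) P2=[0,0,7,8,8,6](2)
Move 6: P2 pit5 -> P1=[6,2,7,1,7,1](3) P2=[0,0,7,8,8,0](3)
Move 7: P1 pit2 -> P1=[6,2,0,2,8,2](4) P2=[1,1,8,8,8,0](3)

Answer: 4 3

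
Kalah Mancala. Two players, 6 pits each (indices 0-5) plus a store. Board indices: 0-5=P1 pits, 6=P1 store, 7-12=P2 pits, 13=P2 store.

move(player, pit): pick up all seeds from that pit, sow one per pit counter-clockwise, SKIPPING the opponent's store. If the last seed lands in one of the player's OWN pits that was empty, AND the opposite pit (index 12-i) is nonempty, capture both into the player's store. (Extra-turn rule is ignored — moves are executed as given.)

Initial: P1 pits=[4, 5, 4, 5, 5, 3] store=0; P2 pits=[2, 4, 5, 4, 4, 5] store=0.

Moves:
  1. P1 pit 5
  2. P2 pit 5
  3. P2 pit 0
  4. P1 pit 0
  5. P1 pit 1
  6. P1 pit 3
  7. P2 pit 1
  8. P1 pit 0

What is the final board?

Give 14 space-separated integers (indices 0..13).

Answer: 0 2 8 0 8 3 3 2 0 8 7 6 1 2

Derivation:
Move 1: P1 pit5 -> P1=[4,5,4,5,5,0](1) P2=[3,5,5,4,4,5](0)
Move 2: P2 pit5 -> P1=[5,6,5,6,5,0](1) P2=[3,5,5,4,4,0](1)
Move 3: P2 pit0 -> P1=[5,6,5,6,5,0](1) P2=[0,6,6,5,4,0](1)
Move 4: P1 pit0 -> P1=[0,7,6,7,6,1](1) P2=[0,6,6,5,4,0](1)
Move 5: P1 pit1 -> P1=[0,0,7,8,7,2](2) P2=[1,7,6,5,4,0](1)
Move 6: P1 pit3 -> P1=[0,0,7,0,8,3](3) P2=[2,8,7,6,5,0](1)
Move 7: P2 pit1 -> P1=[1,1,8,0,8,3](3) P2=[2,0,8,7,6,1](2)
Move 8: P1 pit0 -> P1=[0,2,8,0,8,3](3) P2=[2,0,8,7,6,1](2)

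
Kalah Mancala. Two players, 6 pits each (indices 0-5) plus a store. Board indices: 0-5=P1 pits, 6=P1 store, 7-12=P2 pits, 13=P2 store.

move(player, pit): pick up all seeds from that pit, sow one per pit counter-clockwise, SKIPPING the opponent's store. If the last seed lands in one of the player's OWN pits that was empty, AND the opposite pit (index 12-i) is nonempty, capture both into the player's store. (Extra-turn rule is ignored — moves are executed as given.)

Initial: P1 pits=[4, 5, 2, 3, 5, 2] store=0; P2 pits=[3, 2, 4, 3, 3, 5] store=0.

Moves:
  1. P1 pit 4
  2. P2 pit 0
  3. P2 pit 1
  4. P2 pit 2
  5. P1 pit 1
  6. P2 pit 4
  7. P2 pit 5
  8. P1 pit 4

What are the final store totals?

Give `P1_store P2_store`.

Answer: 3 3

Derivation:
Move 1: P1 pit4 -> P1=[4,5,2,3,0,3](1) P2=[4,3,5,3,3,5](0)
Move 2: P2 pit0 -> P1=[4,5,2,3,0,3](1) P2=[0,4,6,4,4,5](0)
Move 3: P2 pit1 -> P1=[4,5,2,3,0,3](1) P2=[0,0,7,5,5,6](0)
Move 4: P2 pit2 -> P1=[5,6,3,3,0,3](1) P2=[0,0,0,6,6,7](1)
Move 5: P1 pit1 -> P1=[5,0,4,4,1,4](2) P2=[1,0,0,6,6,7](1)
Move 6: P2 pit4 -> P1=[6,1,5,5,1,4](2) P2=[1,0,0,6,0,8](2)
Move 7: P2 pit5 -> P1=[7,2,6,6,2,5](2) P2=[2,0,0,6,0,0](3)
Move 8: P1 pit4 -> P1=[7,2,6,6,0,6](3) P2=[2,0,0,6,0,0](3)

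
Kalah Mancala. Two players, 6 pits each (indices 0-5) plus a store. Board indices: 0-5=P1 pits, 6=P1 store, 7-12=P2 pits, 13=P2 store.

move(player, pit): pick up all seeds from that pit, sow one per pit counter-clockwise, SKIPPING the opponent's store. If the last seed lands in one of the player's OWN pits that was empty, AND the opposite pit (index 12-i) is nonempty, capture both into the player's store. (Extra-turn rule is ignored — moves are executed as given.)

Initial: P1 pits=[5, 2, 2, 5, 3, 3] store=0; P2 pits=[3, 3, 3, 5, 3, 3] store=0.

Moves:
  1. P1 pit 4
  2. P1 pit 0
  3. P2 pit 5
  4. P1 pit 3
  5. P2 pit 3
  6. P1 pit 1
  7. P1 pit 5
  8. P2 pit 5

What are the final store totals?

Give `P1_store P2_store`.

Move 1: P1 pit4 -> P1=[5,2,2,5,0,4](1) P2=[4,3,3,5,3,3](0)
Move 2: P1 pit0 -> P1=[0,3,3,6,1,5](1) P2=[4,3,3,5,3,3](0)
Move 3: P2 pit5 -> P1=[1,4,3,6,1,5](1) P2=[4,3,3,5,3,0](1)
Move 4: P1 pit3 -> P1=[1,4,3,0,2,6](2) P2=[5,4,4,5,3,0](1)
Move 5: P2 pit3 -> P1=[2,5,3,0,2,6](2) P2=[5,4,4,0,4,1](2)
Move 6: P1 pit1 -> P1=[2,0,4,1,3,7](3) P2=[5,4,4,0,4,1](2)
Move 7: P1 pit5 -> P1=[2,0,4,1,3,0](4) P2=[6,5,5,1,5,2](2)
Move 8: P2 pit5 -> P1=[3,0,4,1,3,0](4) P2=[6,5,5,1,5,0](3)

Answer: 4 3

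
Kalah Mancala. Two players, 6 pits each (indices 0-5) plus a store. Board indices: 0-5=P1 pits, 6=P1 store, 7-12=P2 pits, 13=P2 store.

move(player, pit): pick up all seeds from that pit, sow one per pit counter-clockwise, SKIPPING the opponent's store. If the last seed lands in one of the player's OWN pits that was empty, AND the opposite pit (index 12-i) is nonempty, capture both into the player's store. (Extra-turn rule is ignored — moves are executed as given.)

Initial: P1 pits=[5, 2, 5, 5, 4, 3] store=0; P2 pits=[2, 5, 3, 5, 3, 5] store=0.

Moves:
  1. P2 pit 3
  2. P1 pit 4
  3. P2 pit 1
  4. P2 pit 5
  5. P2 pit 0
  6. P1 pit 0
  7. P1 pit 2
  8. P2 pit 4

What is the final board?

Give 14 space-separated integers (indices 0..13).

Move 1: P2 pit3 -> P1=[6,3,5,5,4,3](0) P2=[2,5,3,0,4,6](1)
Move 2: P1 pit4 -> P1=[6,3,5,5,0,4](1) P2=[3,6,3,0,4,6](1)
Move 3: P2 pit1 -> P1=[7,3,5,5,0,4](1) P2=[3,0,4,1,5,7](2)
Move 4: P2 pit5 -> P1=[8,4,6,6,1,5](1) P2=[3,0,4,1,5,0](3)
Move 5: P2 pit0 -> P1=[8,4,6,6,1,5](1) P2=[0,1,5,2,5,0](3)
Move 6: P1 pit0 -> P1=[0,5,7,7,2,6](2) P2=[1,2,5,2,5,0](3)
Move 7: P1 pit2 -> P1=[0,5,0,8,3,7](3) P2=[2,3,6,2,5,0](3)
Move 8: P2 pit4 -> P1=[1,6,1,8,3,7](3) P2=[2,3,6,2,0,1](4)

Answer: 1 6 1 8 3 7 3 2 3 6 2 0 1 4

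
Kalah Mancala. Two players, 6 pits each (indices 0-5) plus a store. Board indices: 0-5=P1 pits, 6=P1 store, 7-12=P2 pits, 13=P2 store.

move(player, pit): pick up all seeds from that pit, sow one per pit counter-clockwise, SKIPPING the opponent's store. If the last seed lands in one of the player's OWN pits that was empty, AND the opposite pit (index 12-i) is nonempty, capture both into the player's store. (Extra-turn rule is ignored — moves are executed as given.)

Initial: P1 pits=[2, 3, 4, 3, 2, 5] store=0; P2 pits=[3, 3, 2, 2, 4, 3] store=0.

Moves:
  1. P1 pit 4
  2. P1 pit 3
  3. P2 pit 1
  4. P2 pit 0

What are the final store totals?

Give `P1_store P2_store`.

Answer: 2 0

Derivation:
Move 1: P1 pit4 -> P1=[2,3,4,3,0,6](1) P2=[3,3,2,2,4,3](0)
Move 2: P1 pit3 -> P1=[2,3,4,0,1,7](2) P2=[3,3,2,2,4,3](0)
Move 3: P2 pit1 -> P1=[2,3,4,0,1,7](2) P2=[3,0,3,3,5,3](0)
Move 4: P2 pit0 -> P1=[2,3,4,0,1,7](2) P2=[0,1,4,4,5,3](0)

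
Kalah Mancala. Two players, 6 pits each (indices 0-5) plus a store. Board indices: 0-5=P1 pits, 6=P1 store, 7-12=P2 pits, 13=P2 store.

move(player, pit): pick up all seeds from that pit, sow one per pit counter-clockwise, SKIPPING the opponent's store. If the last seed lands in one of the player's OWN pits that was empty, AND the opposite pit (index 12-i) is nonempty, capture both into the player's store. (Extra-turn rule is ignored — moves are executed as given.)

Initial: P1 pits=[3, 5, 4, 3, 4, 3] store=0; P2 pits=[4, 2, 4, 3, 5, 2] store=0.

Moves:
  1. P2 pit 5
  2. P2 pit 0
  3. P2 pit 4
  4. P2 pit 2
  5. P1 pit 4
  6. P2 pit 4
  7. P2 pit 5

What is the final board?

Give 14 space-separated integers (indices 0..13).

Move 1: P2 pit5 -> P1=[4,5,4,3,4,3](0) P2=[4,2,4,3,5,0](1)
Move 2: P2 pit0 -> P1=[4,5,4,3,4,3](0) P2=[0,3,5,4,6,0](1)
Move 3: P2 pit4 -> P1=[5,6,5,4,4,3](0) P2=[0,3,5,4,0,1](2)
Move 4: P2 pit2 -> P1=[6,6,5,4,4,3](0) P2=[0,3,0,5,1,2](3)
Move 5: P1 pit4 -> P1=[6,6,5,4,0,4](1) P2=[1,4,0,5,1,2](3)
Move 6: P2 pit4 -> P1=[6,6,5,4,0,4](1) P2=[1,4,0,5,0,3](3)
Move 7: P2 pit5 -> P1=[7,7,5,4,0,4](1) P2=[1,4,0,5,0,0](4)

Answer: 7 7 5 4 0 4 1 1 4 0 5 0 0 4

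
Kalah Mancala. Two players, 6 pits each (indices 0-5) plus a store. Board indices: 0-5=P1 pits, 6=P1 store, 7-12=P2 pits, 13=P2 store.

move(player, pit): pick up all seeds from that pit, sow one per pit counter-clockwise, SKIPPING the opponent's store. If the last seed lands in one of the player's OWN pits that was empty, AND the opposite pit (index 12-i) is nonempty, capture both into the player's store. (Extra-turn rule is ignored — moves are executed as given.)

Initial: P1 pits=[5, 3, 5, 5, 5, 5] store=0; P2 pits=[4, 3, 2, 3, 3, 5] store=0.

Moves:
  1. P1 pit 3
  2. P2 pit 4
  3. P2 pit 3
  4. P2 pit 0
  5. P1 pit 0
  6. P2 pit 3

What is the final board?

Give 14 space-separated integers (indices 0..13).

Move 1: P1 pit3 -> P1=[5,3,5,0,6,6](1) P2=[5,4,2,3,3,5](0)
Move 2: P2 pit4 -> P1=[6,3,5,0,6,6](1) P2=[5,4,2,3,0,6](1)
Move 3: P2 pit3 -> P1=[6,3,5,0,6,6](1) P2=[5,4,2,0,1,7](2)
Move 4: P2 pit0 -> P1=[6,3,5,0,6,6](1) P2=[0,5,3,1,2,8](2)
Move 5: P1 pit0 -> P1=[0,4,6,1,7,7](2) P2=[0,5,3,1,2,8](2)
Move 6: P2 pit3 -> P1=[0,4,6,1,7,7](2) P2=[0,5,3,0,3,8](2)

Answer: 0 4 6 1 7 7 2 0 5 3 0 3 8 2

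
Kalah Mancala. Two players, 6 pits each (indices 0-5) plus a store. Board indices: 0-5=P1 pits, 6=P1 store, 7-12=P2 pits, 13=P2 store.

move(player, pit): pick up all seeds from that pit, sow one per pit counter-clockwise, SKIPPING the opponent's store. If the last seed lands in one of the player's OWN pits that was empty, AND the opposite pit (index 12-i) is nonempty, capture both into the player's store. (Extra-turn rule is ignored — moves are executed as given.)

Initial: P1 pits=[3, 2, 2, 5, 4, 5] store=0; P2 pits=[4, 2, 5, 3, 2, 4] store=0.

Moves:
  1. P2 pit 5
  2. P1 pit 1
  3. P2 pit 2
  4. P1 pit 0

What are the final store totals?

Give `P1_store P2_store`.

Answer: 0 2

Derivation:
Move 1: P2 pit5 -> P1=[4,3,3,5,4,5](0) P2=[4,2,5,3,2,0](1)
Move 2: P1 pit1 -> P1=[4,0,4,6,5,5](0) P2=[4,2,5,3,2,0](1)
Move 3: P2 pit2 -> P1=[5,0,4,6,5,5](0) P2=[4,2,0,4,3,1](2)
Move 4: P1 pit0 -> P1=[0,1,5,7,6,6](0) P2=[4,2,0,4,3,1](2)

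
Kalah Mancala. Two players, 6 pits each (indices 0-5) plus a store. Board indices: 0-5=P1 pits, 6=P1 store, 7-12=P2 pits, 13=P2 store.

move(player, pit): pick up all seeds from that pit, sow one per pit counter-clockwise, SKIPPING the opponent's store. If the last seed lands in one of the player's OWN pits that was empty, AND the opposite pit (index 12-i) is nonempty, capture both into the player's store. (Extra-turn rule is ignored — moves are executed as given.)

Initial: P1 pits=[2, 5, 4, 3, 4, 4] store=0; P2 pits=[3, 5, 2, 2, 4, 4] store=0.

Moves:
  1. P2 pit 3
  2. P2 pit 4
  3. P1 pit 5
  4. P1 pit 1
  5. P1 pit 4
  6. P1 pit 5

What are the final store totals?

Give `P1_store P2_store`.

Answer: 4 1

Derivation:
Move 1: P2 pit3 -> P1=[2,5,4,3,4,4](0) P2=[3,5,2,0,5,5](0)
Move 2: P2 pit4 -> P1=[3,6,5,3,4,4](0) P2=[3,5,2,0,0,6](1)
Move 3: P1 pit5 -> P1=[3,6,5,3,4,0](1) P2=[4,6,3,0,0,6](1)
Move 4: P1 pit1 -> P1=[3,0,6,4,5,1](2) P2=[5,6,3,0,0,6](1)
Move 5: P1 pit4 -> P1=[3,0,6,4,0,2](3) P2=[6,7,4,0,0,6](1)
Move 6: P1 pit5 -> P1=[3,0,6,4,0,0](4) P2=[7,7,4,0,0,6](1)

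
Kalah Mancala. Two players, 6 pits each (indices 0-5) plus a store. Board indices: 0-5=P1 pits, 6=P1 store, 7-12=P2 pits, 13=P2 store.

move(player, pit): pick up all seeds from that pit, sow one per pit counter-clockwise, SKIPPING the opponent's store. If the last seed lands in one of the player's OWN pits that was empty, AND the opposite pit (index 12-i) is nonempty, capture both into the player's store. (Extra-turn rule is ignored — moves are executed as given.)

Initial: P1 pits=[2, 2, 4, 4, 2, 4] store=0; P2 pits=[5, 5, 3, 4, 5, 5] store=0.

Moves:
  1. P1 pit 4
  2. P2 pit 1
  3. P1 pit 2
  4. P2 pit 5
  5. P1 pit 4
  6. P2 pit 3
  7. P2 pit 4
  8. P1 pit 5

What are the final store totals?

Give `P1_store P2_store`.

Move 1: P1 pit4 -> P1=[2,2,4,4,0,5](1) P2=[5,5,3,4,5,5](0)
Move 2: P2 pit1 -> P1=[2,2,4,4,0,5](1) P2=[5,0,4,5,6,6](1)
Move 3: P1 pit2 -> P1=[2,2,0,5,1,6](2) P2=[5,0,4,5,6,6](1)
Move 4: P2 pit5 -> P1=[3,3,1,6,2,6](2) P2=[5,0,4,5,6,0](2)
Move 5: P1 pit4 -> P1=[3,3,1,6,0,7](3) P2=[5,0,4,5,6,0](2)
Move 6: P2 pit3 -> P1=[4,4,1,6,0,7](3) P2=[5,0,4,0,7,1](3)
Move 7: P2 pit4 -> P1=[5,5,2,7,1,7](3) P2=[5,0,4,0,0,2](4)
Move 8: P1 pit5 -> P1=[5,5,2,7,1,0](4) P2=[6,1,5,1,1,3](4)

Answer: 4 4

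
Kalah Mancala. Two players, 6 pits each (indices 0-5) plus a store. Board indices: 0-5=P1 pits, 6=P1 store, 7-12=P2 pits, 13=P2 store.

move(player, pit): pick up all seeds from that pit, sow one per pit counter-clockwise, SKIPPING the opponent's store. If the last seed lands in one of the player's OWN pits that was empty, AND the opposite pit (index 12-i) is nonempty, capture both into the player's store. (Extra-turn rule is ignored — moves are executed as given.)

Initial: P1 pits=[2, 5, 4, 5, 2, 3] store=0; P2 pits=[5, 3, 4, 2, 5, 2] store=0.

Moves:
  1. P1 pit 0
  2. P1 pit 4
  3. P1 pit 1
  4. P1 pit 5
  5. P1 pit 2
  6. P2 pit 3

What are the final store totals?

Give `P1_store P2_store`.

Move 1: P1 pit0 -> P1=[0,6,5,5,2,3](0) P2=[5,3,4,2,5,2](0)
Move 2: P1 pit4 -> P1=[0,6,5,5,0,4](1) P2=[5,3,4,2,5,2](0)
Move 3: P1 pit1 -> P1=[0,0,6,6,1,5](2) P2=[6,3,4,2,5,2](0)
Move 4: P1 pit5 -> P1=[0,0,6,6,1,0](3) P2=[7,4,5,3,5,2](0)
Move 5: P1 pit2 -> P1=[0,0,0,7,2,1](4) P2=[8,5,5,3,5,2](0)
Move 6: P2 pit3 -> P1=[0,0,0,7,2,1](4) P2=[8,5,5,0,6,3](1)

Answer: 4 1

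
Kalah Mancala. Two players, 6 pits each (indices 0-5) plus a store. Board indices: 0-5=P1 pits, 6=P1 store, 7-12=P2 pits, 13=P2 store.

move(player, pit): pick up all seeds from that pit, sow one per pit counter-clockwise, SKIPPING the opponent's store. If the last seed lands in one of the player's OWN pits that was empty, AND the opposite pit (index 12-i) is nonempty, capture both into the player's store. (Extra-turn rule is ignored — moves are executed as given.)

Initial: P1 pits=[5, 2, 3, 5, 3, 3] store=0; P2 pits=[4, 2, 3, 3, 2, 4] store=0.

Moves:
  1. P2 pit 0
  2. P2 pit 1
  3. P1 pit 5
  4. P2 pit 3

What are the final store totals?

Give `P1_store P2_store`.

Answer: 1 1

Derivation:
Move 1: P2 pit0 -> P1=[5,2,3,5,3,3](0) P2=[0,3,4,4,3,4](0)
Move 2: P2 pit1 -> P1=[5,2,3,5,3,3](0) P2=[0,0,5,5,4,4](0)
Move 3: P1 pit5 -> P1=[5,2,3,5,3,0](1) P2=[1,1,5,5,4,4](0)
Move 4: P2 pit3 -> P1=[6,3,3,5,3,0](1) P2=[1,1,5,0,5,5](1)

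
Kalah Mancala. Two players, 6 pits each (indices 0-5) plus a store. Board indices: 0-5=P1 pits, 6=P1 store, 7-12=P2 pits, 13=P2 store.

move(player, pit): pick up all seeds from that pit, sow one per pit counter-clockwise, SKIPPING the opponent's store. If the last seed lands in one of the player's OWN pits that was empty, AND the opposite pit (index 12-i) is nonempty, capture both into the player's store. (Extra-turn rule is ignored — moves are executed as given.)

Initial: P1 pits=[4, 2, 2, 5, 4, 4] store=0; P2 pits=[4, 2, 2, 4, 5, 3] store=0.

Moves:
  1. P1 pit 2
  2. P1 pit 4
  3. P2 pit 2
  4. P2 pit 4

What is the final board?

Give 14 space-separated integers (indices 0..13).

Move 1: P1 pit2 -> P1=[4,2,0,6,5,4](0) P2=[4,2,2,4,5,3](0)
Move 2: P1 pit4 -> P1=[4,2,0,6,0,5](1) P2=[5,3,3,4,5,3](0)
Move 3: P2 pit2 -> P1=[4,2,0,6,0,5](1) P2=[5,3,0,5,6,4](0)
Move 4: P2 pit4 -> P1=[5,3,1,7,0,5](1) P2=[5,3,0,5,0,5](1)

Answer: 5 3 1 7 0 5 1 5 3 0 5 0 5 1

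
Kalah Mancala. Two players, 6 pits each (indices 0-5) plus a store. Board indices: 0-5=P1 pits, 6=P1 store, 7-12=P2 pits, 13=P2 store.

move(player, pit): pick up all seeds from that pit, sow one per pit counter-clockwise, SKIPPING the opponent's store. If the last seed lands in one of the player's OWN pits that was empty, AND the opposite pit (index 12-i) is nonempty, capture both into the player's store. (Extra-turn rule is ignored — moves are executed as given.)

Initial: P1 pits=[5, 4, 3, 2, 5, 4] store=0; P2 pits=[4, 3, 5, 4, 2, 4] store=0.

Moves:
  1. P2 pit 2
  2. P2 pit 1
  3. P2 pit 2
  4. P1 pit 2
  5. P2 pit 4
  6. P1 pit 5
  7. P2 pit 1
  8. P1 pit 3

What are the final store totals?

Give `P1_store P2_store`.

Move 1: P2 pit2 -> P1=[6,4,3,2,5,4](0) P2=[4,3,0,5,3,5](1)
Move 2: P2 pit1 -> P1=[6,4,3,2,5,4](0) P2=[4,0,1,6,4,5](1)
Move 3: P2 pit2 -> P1=[6,4,3,2,5,4](0) P2=[4,0,0,7,4,5](1)
Move 4: P1 pit2 -> P1=[6,4,0,3,6,5](0) P2=[4,0,0,7,4,5](1)
Move 5: P2 pit4 -> P1=[7,5,0,3,6,5](0) P2=[4,0,0,7,0,6](2)
Move 6: P1 pit5 -> P1=[7,5,0,3,6,0](1) P2=[5,1,1,8,0,6](2)
Move 7: P2 pit1 -> P1=[7,5,0,3,6,0](1) P2=[5,0,2,8,0,6](2)
Move 8: P1 pit3 -> P1=[7,5,0,0,7,1](2) P2=[5,0,2,8,0,6](2)

Answer: 2 2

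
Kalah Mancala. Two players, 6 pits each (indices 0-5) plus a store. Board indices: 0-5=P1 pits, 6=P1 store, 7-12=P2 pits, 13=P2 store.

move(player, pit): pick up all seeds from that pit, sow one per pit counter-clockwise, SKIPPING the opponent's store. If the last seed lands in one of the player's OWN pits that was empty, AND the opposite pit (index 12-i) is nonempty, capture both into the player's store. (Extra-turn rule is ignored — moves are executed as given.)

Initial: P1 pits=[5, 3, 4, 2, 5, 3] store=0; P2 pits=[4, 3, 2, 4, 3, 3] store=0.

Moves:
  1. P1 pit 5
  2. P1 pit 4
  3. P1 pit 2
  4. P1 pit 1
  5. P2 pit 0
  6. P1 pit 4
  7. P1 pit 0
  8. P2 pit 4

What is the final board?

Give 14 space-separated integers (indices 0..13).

Answer: 1 2 2 5 1 4 4 0 6 4 5 0 5 2

Derivation:
Move 1: P1 pit5 -> P1=[5,3,4,2,5,0](1) P2=[5,4,2,4,3,3](0)
Move 2: P1 pit4 -> P1=[5,3,4,2,0,1](2) P2=[6,5,3,4,3,3](0)
Move 3: P1 pit2 -> P1=[5,3,0,3,1,2](3) P2=[6,5,3,4,3,3](0)
Move 4: P1 pit1 -> P1=[5,0,1,4,2,2](3) P2=[6,5,3,4,3,3](0)
Move 5: P2 pit0 -> P1=[5,0,1,4,2,2](3) P2=[0,6,4,5,4,4](1)
Move 6: P1 pit4 -> P1=[5,0,1,4,0,3](4) P2=[0,6,4,5,4,4](1)
Move 7: P1 pit0 -> P1=[0,1,2,5,1,4](4) P2=[0,6,4,5,4,4](1)
Move 8: P2 pit4 -> P1=[1,2,2,5,1,4](4) P2=[0,6,4,5,0,5](2)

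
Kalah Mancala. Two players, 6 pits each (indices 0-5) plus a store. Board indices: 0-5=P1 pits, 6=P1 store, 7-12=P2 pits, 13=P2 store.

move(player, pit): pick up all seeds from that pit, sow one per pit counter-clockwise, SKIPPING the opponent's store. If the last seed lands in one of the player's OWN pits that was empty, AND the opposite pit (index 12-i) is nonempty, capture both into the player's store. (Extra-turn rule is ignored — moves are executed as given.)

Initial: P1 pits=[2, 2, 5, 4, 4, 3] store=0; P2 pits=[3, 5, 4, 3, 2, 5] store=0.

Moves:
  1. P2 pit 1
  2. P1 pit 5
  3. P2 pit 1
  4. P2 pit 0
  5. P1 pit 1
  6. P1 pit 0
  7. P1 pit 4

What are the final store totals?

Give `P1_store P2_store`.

Move 1: P2 pit1 -> P1=[2,2,5,4,4,3](0) P2=[3,0,5,4,3,6](1)
Move 2: P1 pit5 -> P1=[2,2,5,4,4,0](1) P2=[4,1,5,4,3,6](1)
Move 3: P2 pit1 -> P1=[2,2,5,4,4,0](1) P2=[4,0,6,4,3,6](1)
Move 4: P2 pit0 -> P1=[2,2,5,4,4,0](1) P2=[0,1,7,5,4,6](1)
Move 5: P1 pit1 -> P1=[2,0,6,5,4,0](1) P2=[0,1,7,5,4,6](1)
Move 6: P1 pit0 -> P1=[0,1,7,5,4,0](1) P2=[0,1,7,5,4,6](1)
Move 7: P1 pit4 -> P1=[0,1,7,5,0,1](2) P2=[1,2,7,5,4,6](1)

Answer: 2 1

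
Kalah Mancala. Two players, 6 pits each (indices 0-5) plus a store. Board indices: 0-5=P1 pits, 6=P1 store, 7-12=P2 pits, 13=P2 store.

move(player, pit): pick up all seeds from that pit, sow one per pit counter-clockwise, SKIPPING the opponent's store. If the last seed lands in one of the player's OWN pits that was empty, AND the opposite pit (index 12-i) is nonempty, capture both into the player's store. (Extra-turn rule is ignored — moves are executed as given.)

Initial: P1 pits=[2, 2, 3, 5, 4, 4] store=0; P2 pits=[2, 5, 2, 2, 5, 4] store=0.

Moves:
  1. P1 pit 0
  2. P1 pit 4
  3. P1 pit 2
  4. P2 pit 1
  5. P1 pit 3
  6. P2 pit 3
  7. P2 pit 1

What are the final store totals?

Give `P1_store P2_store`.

Move 1: P1 pit0 -> P1=[0,3,4,5,4,4](0) P2=[2,5,2,2,5,4](0)
Move 2: P1 pit4 -> P1=[0,3,4,5,0,5](1) P2=[3,6,2,2,5,4](0)
Move 3: P1 pit2 -> P1=[0,3,0,6,1,6](2) P2=[3,6,2,2,5,4](0)
Move 4: P2 pit1 -> P1=[1,3,0,6,1,6](2) P2=[3,0,3,3,6,5](1)
Move 5: P1 pit3 -> P1=[1,3,0,0,2,7](3) P2=[4,1,4,3,6,5](1)
Move 6: P2 pit3 -> P1=[1,3,0,0,2,7](3) P2=[4,1,4,0,7,6](2)
Move 7: P2 pit1 -> P1=[1,3,0,0,2,7](3) P2=[4,0,5,0,7,6](2)

Answer: 3 2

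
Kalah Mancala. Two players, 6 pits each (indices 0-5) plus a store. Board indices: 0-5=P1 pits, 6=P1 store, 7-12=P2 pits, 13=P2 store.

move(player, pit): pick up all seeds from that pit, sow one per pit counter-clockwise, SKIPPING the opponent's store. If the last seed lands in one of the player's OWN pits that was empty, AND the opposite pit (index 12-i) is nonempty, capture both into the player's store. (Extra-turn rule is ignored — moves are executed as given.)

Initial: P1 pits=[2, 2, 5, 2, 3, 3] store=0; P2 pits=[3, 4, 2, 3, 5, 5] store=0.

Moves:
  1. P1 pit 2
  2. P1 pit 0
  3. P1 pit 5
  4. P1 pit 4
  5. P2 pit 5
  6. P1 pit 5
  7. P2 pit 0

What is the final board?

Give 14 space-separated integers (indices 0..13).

Answer: 1 4 1 4 0 0 8 0 7 4 1 6 1 2

Derivation:
Move 1: P1 pit2 -> P1=[2,2,0,3,4,4](1) P2=[4,4,2,3,5,5](0)
Move 2: P1 pit0 -> P1=[0,3,0,3,4,4](5) P2=[4,4,2,0,5,5](0)
Move 3: P1 pit5 -> P1=[0,3,0,3,4,0](6) P2=[5,5,3,0,5,5](0)
Move 4: P1 pit4 -> P1=[0,3,0,3,0,1](7) P2=[6,6,3,0,5,5](0)
Move 5: P2 pit5 -> P1=[1,4,1,4,0,1](7) P2=[6,6,3,0,5,0](1)
Move 6: P1 pit5 -> P1=[1,4,1,4,0,0](8) P2=[6,6,3,0,5,0](1)
Move 7: P2 pit0 -> P1=[1,4,1,4,0,0](8) P2=[0,7,4,1,6,1](2)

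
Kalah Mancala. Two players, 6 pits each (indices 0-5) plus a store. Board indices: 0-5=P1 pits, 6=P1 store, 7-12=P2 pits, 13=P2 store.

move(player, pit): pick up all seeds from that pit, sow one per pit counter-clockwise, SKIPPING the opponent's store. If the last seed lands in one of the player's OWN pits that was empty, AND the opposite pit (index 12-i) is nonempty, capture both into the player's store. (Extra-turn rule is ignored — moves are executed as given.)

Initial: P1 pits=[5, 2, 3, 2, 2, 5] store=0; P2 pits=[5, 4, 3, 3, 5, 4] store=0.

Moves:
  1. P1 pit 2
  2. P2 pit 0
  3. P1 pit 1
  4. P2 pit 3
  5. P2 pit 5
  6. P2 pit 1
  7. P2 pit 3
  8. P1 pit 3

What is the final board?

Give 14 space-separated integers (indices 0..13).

Move 1: P1 pit2 -> P1=[5,2,0,3,3,6](0) P2=[5,4,3,3,5,4](0)
Move 2: P2 pit0 -> P1=[5,2,0,3,3,6](0) P2=[0,5,4,4,6,5](0)
Move 3: P1 pit1 -> P1=[5,0,1,4,3,6](0) P2=[0,5,4,4,6,5](0)
Move 4: P2 pit3 -> P1=[6,0,1,4,3,6](0) P2=[0,5,4,0,7,6](1)
Move 5: P2 pit5 -> P1=[7,1,2,5,4,6](0) P2=[0,5,4,0,7,0](2)
Move 6: P2 pit1 -> P1=[7,1,2,5,4,6](0) P2=[0,0,5,1,8,1](3)
Move 7: P2 pit3 -> P1=[7,1,2,5,4,6](0) P2=[0,0,5,0,9,1](3)
Move 8: P1 pit3 -> P1=[7,1,2,0,5,7](1) P2=[1,1,5,0,9,1](3)

Answer: 7 1 2 0 5 7 1 1 1 5 0 9 1 3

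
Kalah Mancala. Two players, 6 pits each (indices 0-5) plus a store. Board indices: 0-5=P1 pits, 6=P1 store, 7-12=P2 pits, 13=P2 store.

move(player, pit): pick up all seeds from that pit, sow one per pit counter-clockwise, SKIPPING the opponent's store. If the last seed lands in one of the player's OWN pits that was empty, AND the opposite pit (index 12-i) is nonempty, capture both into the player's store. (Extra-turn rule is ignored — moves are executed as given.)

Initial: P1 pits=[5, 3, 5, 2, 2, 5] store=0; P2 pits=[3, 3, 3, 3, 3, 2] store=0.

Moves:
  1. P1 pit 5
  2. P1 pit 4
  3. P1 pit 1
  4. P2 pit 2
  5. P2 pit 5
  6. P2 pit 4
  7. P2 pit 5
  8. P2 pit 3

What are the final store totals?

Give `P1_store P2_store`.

Move 1: P1 pit5 -> P1=[5,3,5,2,2,0](1) P2=[4,4,4,4,3,2](0)
Move 2: P1 pit4 -> P1=[5,3,5,2,0,1](2) P2=[4,4,4,4,3,2](0)
Move 3: P1 pit1 -> P1=[5,0,6,3,0,1](7) P2=[4,0,4,4,3,2](0)
Move 4: P2 pit2 -> P1=[5,0,6,3,0,1](7) P2=[4,0,0,5,4,3](1)
Move 5: P2 pit5 -> P1=[6,1,6,3,0,1](7) P2=[4,0,0,5,4,0](2)
Move 6: P2 pit4 -> P1=[7,2,6,3,0,1](7) P2=[4,0,0,5,0,1](3)
Move 7: P2 pit5 -> P1=[7,2,6,3,0,1](7) P2=[4,0,0,5,0,0](4)
Move 8: P2 pit3 -> P1=[8,3,6,3,0,1](7) P2=[4,0,0,0,1,1](5)

Answer: 7 5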